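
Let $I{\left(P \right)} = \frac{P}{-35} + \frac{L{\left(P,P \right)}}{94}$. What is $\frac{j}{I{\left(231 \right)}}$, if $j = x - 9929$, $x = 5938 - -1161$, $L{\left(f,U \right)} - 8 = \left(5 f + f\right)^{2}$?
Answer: $- \frac{665050}{4800959} \approx -0.13852$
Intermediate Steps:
$L{\left(f,U \right)} = 8 + 36 f^{2}$ ($L{\left(f,U \right)} = 8 + \left(5 f + f\right)^{2} = 8 + \left(6 f\right)^{2} = 8 + 36 f^{2}$)
$x = 7099$ ($x = 5938 + 1161 = 7099$)
$I{\left(P \right)} = \frac{4}{47} - \frac{P}{35} + \frac{18 P^{2}}{47}$ ($I{\left(P \right)} = \frac{P}{-35} + \frac{8 + 36 P^{2}}{94} = P \left(- \frac{1}{35}\right) + \left(8 + 36 P^{2}\right) \frac{1}{94} = - \frac{P}{35} + \left(\frac{4}{47} + \frac{18 P^{2}}{47}\right) = \frac{4}{47} - \frac{P}{35} + \frac{18 P^{2}}{47}$)
$j = -2830$ ($j = 7099 - 9929 = -2830$)
$\frac{j}{I{\left(231 \right)}} = - \frac{2830}{\frac{4}{47} - \frac{33}{5} + \frac{18 \cdot 231^{2}}{47}} = - \frac{2830}{\frac{4}{47} - \frac{33}{5} + \frac{18}{47} \cdot 53361} = - \frac{2830}{\frac{4}{47} - \frac{33}{5} + \frac{960498}{47}} = - \frac{2830}{\frac{4800959}{235}} = \left(-2830\right) \frac{235}{4800959} = - \frac{665050}{4800959}$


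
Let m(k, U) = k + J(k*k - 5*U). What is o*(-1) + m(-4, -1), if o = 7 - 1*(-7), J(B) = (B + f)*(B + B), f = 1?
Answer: 906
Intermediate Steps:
J(B) = 2*B*(1 + B) (J(B) = (B + 1)*(B + B) = (1 + B)*(2*B) = 2*B*(1 + B))
o = 14 (o = 7 + 7 = 14)
m(k, U) = k + 2*(k**2 - 5*U)*(1 + k**2 - 5*U) (m(k, U) = k + 2*(k*k - 5*U)*(1 + (k*k - 5*U)) = k + 2*(k**2 - 5*U)*(1 + (k**2 - 5*U)) = k + 2*(k**2 - 5*U)*(1 + k**2 - 5*U))
o*(-1) + m(-4, -1) = 14*(-1) + (-4 - 2*(-1*(-4)**2 + 5*(-1))*(1 + (-4)**2 - 5*(-1))) = -14 + (-4 - 2*(-1*16 - 5)*(1 + 16 + 5)) = -14 + (-4 - 2*(-16 - 5)*22) = -14 + (-4 - 2*(-21)*22) = -14 + (-4 + 924) = -14 + 920 = 906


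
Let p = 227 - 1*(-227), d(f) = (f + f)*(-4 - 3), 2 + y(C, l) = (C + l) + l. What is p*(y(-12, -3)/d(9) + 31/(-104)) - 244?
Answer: -1006595/3276 ≈ -307.26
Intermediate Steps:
y(C, l) = -2 + C + 2*l (y(C, l) = -2 + ((C + l) + l) = -2 + (C + 2*l) = -2 + C + 2*l)
d(f) = -14*f (d(f) = (2*f)*(-7) = -14*f)
p = 454 (p = 227 + 227 = 454)
p*(y(-12, -3)/d(9) + 31/(-104)) - 244 = 454*((-2 - 12 + 2*(-3))/((-14*9)) + 31/(-104)) - 244 = 454*((-2 - 12 - 6)/(-126) + 31*(-1/104)) - 244 = 454*(-20*(-1/126) - 31/104) - 244 = 454*(10/63 - 31/104) - 244 = 454*(-913/6552) - 244 = -207251/3276 - 244 = -1006595/3276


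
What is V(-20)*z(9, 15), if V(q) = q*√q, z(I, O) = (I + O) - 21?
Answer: -120*I*√5 ≈ -268.33*I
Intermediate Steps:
z(I, O) = -21 + I + O
V(q) = q^(3/2)
V(-20)*z(9, 15) = (-20)^(3/2)*(-21 + 9 + 15) = -40*I*√5*3 = -120*I*√5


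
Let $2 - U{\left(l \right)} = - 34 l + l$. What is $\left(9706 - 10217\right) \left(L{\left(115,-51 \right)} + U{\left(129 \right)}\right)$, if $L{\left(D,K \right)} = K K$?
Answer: $-3505460$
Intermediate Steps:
$L{\left(D,K \right)} = K^{2}$
$U{\left(l \right)} = 2 + 33 l$ ($U{\left(l \right)} = 2 - \left(- 34 l + l\right) = 2 - - 33 l = 2 + 33 l$)
$\left(9706 - 10217\right) \left(L{\left(115,-51 \right)} + U{\left(129 \right)}\right) = \left(9706 - 10217\right) \left(\left(-51\right)^{2} + \left(2 + 33 \cdot 129\right)\right) = - 511 \left(2601 + \left(2 + 4257\right)\right) = - 511 \left(2601 + 4259\right) = \left(-511\right) 6860 = -3505460$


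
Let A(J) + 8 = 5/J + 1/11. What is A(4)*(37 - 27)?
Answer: -1465/22 ≈ -66.591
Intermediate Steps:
A(J) = -87/11 + 5/J (A(J) = -8 + (5/J + 1/11) = -8 + (1/11 + 5/J) = -87/11 + 5/J)
A(4)*(37 - 27) = (-87/11 + 5/4)*(37 - 27) = (-87/11 + 5*(¼))*10 = (-87/11 + 5/4)*10 = -293/44*10 = -1465/22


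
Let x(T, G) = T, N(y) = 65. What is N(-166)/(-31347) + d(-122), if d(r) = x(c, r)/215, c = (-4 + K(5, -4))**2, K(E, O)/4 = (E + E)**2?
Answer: 114318539/156735 ≈ 729.38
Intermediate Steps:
K(E, O) = 16*E**2 (K(E, O) = 4*(E + E)**2 = 4*(2*E)**2 = 4*(4*E**2) = 16*E**2)
c = 156816 (c = (-4 + 16*5**2)**2 = (-4 + 16*25)**2 = (-4 + 400)**2 = 396**2 = 156816)
d(r) = 156816/215
N(-166)/(-31347) + d(-122) = 65/(-31347) + 156816/215 = 65*(-1/31347) + 156816/215 = -65/31347 + 156816/215 = 114318539/156735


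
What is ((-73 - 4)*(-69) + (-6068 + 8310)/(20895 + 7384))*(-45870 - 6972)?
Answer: -7939434883098/28279 ≈ -2.8075e+8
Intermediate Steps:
((-73 - 4)*(-69) + (-6068 + 8310)/(20895 + 7384))*(-45870 - 6972) = (-77*(-69) + 2242/28279)*(-52842) = (5313 + 2242*(1/28279))*(-52842) = (5313 + 2242/28279)*(-52842) = (150248569/28279)*(-52842) = -7939434883098/28279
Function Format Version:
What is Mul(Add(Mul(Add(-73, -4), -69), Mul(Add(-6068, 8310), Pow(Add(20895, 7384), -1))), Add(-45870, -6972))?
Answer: Rational(-7939434883098, 28279) ≈ -2.8075e+8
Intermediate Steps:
Mul(Add(Mul(Add(-73, -4), -69), Mul(Add(-6068, 8310), Pow(Add(20895, 7384), -1))), Add(-45870, -6972)) = Mul(Add(Mul(-77, -69), Mul(2242, Pow(28279, -1))), -52842) = Mul(Add(5313, Mul(2242, Rational(1, 28279))), -52842) = Mul(Add(5313, Rational(2242, 28279)), -52842) = Mul(Rational(150248569, 28279), -52842) = Rational(-7939434883098, 28279)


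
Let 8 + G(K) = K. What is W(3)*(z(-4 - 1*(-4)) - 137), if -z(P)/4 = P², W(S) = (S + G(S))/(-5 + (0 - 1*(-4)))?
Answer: -274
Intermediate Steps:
G(K) = -8 + K
W(S) = 8 - 2*S (W(S) = (S + (-8 + S))/(-5 + (0 - 1*(-4))) = (-8 + 2*S)/(-5 + (0 + 4)) = (-8 + 2*S)/(-5 + 4) = (-8 + 2*S)/(-1) = (-8 + 2*S)*(-1) = 8 - 2*S)
z(P) = -4*P²
W(3)*(z(-4 - 1*(-4)) - 137) = (8 - 2*3)*(-4*(-4 - 1*(-4))² - 137) = (8 - 6)*(-4*(-4 + 4)² - 137) = 2*(-4*0² - 137) = 2*(-4*0 - 137) = 2*(0 - 137) = 2*(-137) = -274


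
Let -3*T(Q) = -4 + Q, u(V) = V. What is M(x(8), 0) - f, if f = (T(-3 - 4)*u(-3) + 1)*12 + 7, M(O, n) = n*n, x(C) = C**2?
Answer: 113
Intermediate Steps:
T(Q) = 4/3 - Q/3 (T(Q) = -(-4 + Q)/3 = 4/3 - Q/3)
M(O, n) = n**2
f = -113 (f = ((4/3 - (-3 - 4)/3)*(-3) + 1)*12 + 7 = ((4/3 - 1/3*(-7))*(-3) + 1)*12 + 7 = ((4/3 + 7/3)*(-3) + 1)*12 + 7 = ((11/3)*(-3) + 1)*12 + 7 = (-11 + 1)*12 + 7 = -10*12 + 7 = -120 + 7 = -113)
M(x(8), 0) - f = 0**2 - 1*(-113) = 0 + 113 = 113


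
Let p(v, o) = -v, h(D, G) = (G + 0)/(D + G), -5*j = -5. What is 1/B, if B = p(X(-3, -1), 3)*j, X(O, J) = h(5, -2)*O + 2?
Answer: -¼ ≈ -0.25000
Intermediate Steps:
j = 1 (j = -⅕*(-5) = 1)
h(D, G) = G/(D + G)
X(O, J) = 2 - 2*O/3 (X(O, J) = (-2/(5 - 2))*O + 2 = (-2/3)*O + 2 = (-2*⅓)*O + 2 = -2*O/3 + 2 = 2 - 2*O/3)
B = -4 (B = -(2 - ⅔*(-3))*1 = -(2 + 2)*1 = -1*4*1 = -4*1 = -4)
1/B = 1/(-4) = -¼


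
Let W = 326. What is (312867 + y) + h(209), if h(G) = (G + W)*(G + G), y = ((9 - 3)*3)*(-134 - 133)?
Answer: 531691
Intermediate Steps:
y = -4806 (y = (6*3)*(-267) = 18*(-267) = -4806)
h(G) = 2*G*(326 + G) (h(G) = (G + 326)*(G + G) = (326 + G)*(2*G) = 2*G*(326 + G))
(312867 + y) + h(209) = (312867 - 4806) + 2*209*(326 + 209) = 308061 + 2*209*535 = 308061 + 223630 = 531691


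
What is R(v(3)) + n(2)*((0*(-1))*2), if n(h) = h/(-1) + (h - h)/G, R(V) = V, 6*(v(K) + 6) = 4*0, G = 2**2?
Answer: -6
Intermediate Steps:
G = 4
v(K) = -6 (v(K) = -6 + (4*0)/6 = -6 + (1/6)*0 = -6 + 0 = -6)
n(h) = -h (n(h) = h/(-1) + (h - h)/4 = h*(-1) + 0*(1/4) = -h + 0 = -h)
R(v(3)) + n(2)*((0*(-1))*2) = -6 + (-1*2)*((0*(-1))*2) = -6 - 0*2 = -6 - 2*0 = -6 + 0 = -6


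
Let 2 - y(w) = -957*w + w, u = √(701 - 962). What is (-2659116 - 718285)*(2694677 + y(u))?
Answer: -9101011549279 - 9686386068*I*√29 ≈ -9.101e+12 - 5.2163e+10*I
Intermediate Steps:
u = 3*I*√29 (u = √(-261) = 3*I*√29 ≈ 16.155*I)
y(w) = 2 + 956*w (y(w) = 2 - (-957*w + w) = 2 - (-956)*w = 2 + 956*w)
(-2659116 - 718285)*(2694677 + y(u)) = (-2659116 - 718285)*(2694677 + (2 + 956*(3*I*√29))) = -3377401*(2694677 + (2 + 2868*I*√29)) = -3377401*(2694679 + 2868*I*√29) = -9101011549279 - 9686386068*I*√29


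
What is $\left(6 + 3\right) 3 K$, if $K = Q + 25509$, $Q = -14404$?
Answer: $299835$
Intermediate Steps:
$K = 11105$ ($K = -14404 + 25509 = 11105$)
$\left(6 + 3\right) 3 K = \left(6 + 3\right) 3 \cdot 11105 = 9 \cdot 3 \cdot 11105 = 27 \cdot 11105 = 299835$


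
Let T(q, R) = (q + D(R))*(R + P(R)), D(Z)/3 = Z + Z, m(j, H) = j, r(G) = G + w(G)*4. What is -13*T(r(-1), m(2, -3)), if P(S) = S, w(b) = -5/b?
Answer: -1612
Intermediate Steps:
r(G) = G - 20/G (r(G) = G - 5/G*4 = G - 20/G)
D(Z) = 6*Z (D(Z) = 3*(Z + Z) = 3*(2*Z) = 6*Z)
T(q, R) = 2*R*(q + 6*R) (T(q, R) = (q + 6*R)*(R + R) = (q + 6*R)*(2*R) = 2*R*(q + 6*R))
-13*T(r(-1), m(2, -3)) = -26*2*((-1 - 20/(-1)) + 6*2) = -26*2*((-1 - 20*(-1)) + 12) = -26*2*((-1 + 20) + 12) = -26*2*(19 + 12) = -26*2*31 = -13*124 = -1612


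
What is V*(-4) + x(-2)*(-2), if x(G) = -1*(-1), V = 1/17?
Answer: -38/17 ≈ -2.2353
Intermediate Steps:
V = 1/17 ≈ 0.058824
x(G) = 1
V*(-4) + x(-2)*(-2) = (1/17)*(-4) + 1*(-2) = -4/17 - 2 = -38/17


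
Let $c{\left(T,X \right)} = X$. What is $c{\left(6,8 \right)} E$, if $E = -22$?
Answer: $-176$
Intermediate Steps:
$c{\left(6,8 \right)} E = 8 \left(-22\right) = -176$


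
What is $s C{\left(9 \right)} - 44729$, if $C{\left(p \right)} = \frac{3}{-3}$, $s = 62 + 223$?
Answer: $-45014$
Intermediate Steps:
$s = 285$
$C{\left(p \right)} = -1$ ($C{\left(p \right)} = 3 \left(- \frac{1}{3}\right) = -1$)
$s C{\left(9 \right)} - 44729 = 285 \left(-1\right) - 44729 = -285 - 44729 = -45014$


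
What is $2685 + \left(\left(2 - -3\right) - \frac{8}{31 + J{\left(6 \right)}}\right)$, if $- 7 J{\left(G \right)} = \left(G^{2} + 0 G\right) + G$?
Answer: $\frac{67242}{25} \approx 2689.7$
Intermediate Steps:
$J{\left(G \right)} = - \frac{G}{7} - \frac{G^{2}}{7}$ ($J{\left(G \right)} = - \frac{\left(G^{2} + 0 G\right) + G}{7} = - \frac{\left(G^{2} + 0\right) + G}{7} = - \frac{G^{2} + G}{7} = - \frac{G + G^{2}}{7} = - \frac{G}{7} - \frac{G^{2}}{7}$)
$2685 + \left(\left(2 - -3\right) - \frac{8}{31 + J{\left(6 \right)}}\right) = 2685 + \left(\left(2 - -3\right) - \frac{8}{31 - \frac{6 \left(1 + 6\right)}{7}}\right) = 2685 + \left(\left(2 + 3\right) - \frac{8}{31 - \frac{6}{7} \cdot 7}\right) = 2685 + \left(5 - \frac{8}{31 - 6}\right) = 2685 + \left(5 - \frac{8}{25}\right) = 2685 + \frac{117}{25} = \frac{67242}{25}$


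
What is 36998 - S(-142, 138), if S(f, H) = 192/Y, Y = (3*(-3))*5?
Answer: 555034/15 ≈ 37002.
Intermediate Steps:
Y = -45 (Y = -9*5 = -45)
S(f, H) = -64/15 (S(f, H) = 192/(-45) = 192*(-1/45) = -64/15)
36998 - S(-142, 138) = 36998 - 1*(-64/15) = 36998 + 64/15 = 555034/15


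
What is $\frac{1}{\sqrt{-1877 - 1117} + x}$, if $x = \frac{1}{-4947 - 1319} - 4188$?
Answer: $- \frac{164432428394}{688760589047545} - \frac{39262756 i \sqrt{2994}}{688760589047545} \approx -0.00023874 - 3.1192 \cdot 10^{-6} i$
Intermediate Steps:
$x = - \frac{26242009}{6266}$ ($x = \frac{1}{-6266} - 4188 = - \frac{1}{6266} - 4188 = - \frac{26242009}{6266} \approx -4188.0$)
$\frac{1}{\sqrt{-1877 - 1117} + x} = \frac{1}{\sqrt{-1877 - 1117} - \frac{26242009}{6266}} = \frac{1}{\sqrt{-2994} - \frac{26242009}{6266}} = \frac{1}{i \sqrt{2994} - \frac{26242009}{6266}} = \frac{1}{- \frac{26242009}{6266} + i \sqrt{2994}}$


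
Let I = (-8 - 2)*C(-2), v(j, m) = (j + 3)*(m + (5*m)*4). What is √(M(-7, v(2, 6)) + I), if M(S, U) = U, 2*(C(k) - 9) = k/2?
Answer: √545 ≈ 23.345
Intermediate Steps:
C(k) = 9 + k/4 (C(k) = 9 + (k/2)/2 = 9 + k/4)
v(j, m) = 21*m*(3 + j) (v(j, m) = (3 + j)*(m + 20*m) = (3 + j)*(21*m) = 21*m*(3 + j))
I = -85 (I = (-8 - 2)*(9 + (¼)*(-2)) = -10*(9 - ½) = -10*17/2 = -85)
√(M(-7, v(2, 6)) + I) = √(21*6*(3 + 2) - 85) = √(21*6*5 - 85) = √(630 - 85) = √545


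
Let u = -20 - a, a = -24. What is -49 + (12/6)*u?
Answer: -41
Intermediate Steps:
u = 4 (u = -20 - 1*(-24) = -20 + 24 = 4)
-49 + (12/6)*u = -49 + (12/6)*4 = -49 + (12*(⅙))*4 = -49 + 2*4 = -49 + 8 = -41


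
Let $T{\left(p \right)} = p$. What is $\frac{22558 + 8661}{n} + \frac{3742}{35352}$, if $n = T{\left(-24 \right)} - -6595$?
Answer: $\frac{564121385}{116148996} \approx 4.8569$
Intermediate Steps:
$n = 6571$ ($n = -24 - -6595 = -24 + 6595 = 6571$)
$\frac{22558 + 8661}{n} + \frac{3742}{35352} = \frac{22558 + 8661}{6571} + \frac{3742}{35352} = 31219 \cdot \frac{1}{6571} + 3742 \cdot \frac{1}{35352} = \frac{31219}{6571} + \frac{1871}{17676} = \frac{564121385}{116148996}$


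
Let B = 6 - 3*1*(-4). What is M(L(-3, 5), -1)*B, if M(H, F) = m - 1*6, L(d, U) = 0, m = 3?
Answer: -54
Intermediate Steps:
M(H, F) = -3 (M(H, F) = 3 - 1*6 = 3 - 6 = -3)
B = 18 (B = 6 - 3*(-4) = 6 + 12 = 18)
M(L(-3, 5), -1)*B = -3*18 = -54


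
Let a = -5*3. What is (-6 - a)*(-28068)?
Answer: -252612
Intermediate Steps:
a = -15
(-6 - a)*(-28068) = (-6 - 1*(-15))*(-28068) = (-6 + 15)*(-28068) = 9*(-28068) = -252612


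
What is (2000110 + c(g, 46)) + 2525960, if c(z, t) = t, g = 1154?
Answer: 4526116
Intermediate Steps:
(2000110 + c(g, 46)) + 2525960 = (2000110 + 46) + 2525960 = 2000156 + 2525960 = 4526116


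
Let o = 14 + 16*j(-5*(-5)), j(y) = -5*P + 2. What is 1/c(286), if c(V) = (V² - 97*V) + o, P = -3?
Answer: 1/54340 ≈ 1.8403e-5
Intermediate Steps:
j(y) = 17 (j(y) = -5*(-3) + 2 = 15 + 2 = 17)
o = 286 (o = 14 + 16*17 = 14 + 272 = 286)
c(V) = 286 + V² - 97*V (c(V) = (V² - 97*V) + 286 = 286 + V² - 97*V)
1/c(286) = 1/(286 + 286² - 97*286) = 1/(286 + 81796 - 27742) = 1/54340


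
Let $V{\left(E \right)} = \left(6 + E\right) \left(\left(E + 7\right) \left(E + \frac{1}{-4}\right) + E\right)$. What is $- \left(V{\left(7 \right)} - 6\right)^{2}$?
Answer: $- \frac{6901129}{4} \approx -1.7253 \cdot 10^{6}$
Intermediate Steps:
$V{\left(E \right)} = \left(6 + E\right) \left(E + \left(7 + E\right) \left(- \frac{1}{4} + E\right)\right)$ ($V{\left(E \right)} = \left(6 + E\right) \left(\left(7 + E\right) \left(E - \frac{1}{4}\right) + E\right) = \left(6 + E\right) \left(\left(7 + E\right) \left(- \frac{1}{4} + E\right) + E\right) = \left(6 + E\right) \left(E + \left(7 + E\right) \left(- \frac{1}{4} + E\right)\right)$)
$- \left(V{\left(7 \right)} - 6\right)^{2} = - \left(\left(- \frac{21}{2} + 7^{3} + \frac{55 \cdot 7^{2}}{4} + \frac{179}{4} \cdot 7\right) - 6\right)^{2} = - \left(\left(- \frac{21}{2} + 343 + \frac{55}{4} \cdot 49 + \frac{1253}{4}\right) - 6\right)^{2} = - \left(\left(- \frac{21}{2} + 343 + \frac{2695}{4} + \frac{1253}{4}\right) - 6\right)^{2} = - \left(\frac{2639}{2} - 6\right)^{2} = - \left(\frac{2627}{2}\right)^{2} = \left(-1\right) \frac{6901129}{4} = - \frac{6901129}{4}$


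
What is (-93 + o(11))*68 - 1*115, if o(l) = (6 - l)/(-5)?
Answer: -6371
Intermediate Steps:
o(l) = -6/5 + l/5 (o(l) = (6 - l)*(-1/5) = -6/5 + l/5)
(-93 + o(11))*68 - 1*115 = (-93 + (-6/5 + (1/5)*11))*68 - 1*115 = (-93 + (-6/5 + 11/5))*68 - 115 = (-93 + 1)*68 - 115 = -92*68 - 115 = -6256 - 115 = -6371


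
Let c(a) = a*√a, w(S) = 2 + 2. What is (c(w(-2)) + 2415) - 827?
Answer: 1596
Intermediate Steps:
w(S) = 4
c(a) = a^(3/2)
(c(w(-2)) + 2415) - 827 = (4^(3/2) + 2415) - 827 = (8 + 2415) - 827 = 2423 - 827 = 1596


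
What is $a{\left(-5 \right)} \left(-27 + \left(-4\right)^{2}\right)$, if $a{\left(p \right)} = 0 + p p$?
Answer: $-275$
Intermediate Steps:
$a{\left(p \right)} = p^{2}$ ($a{\left(p \right)} = 0 + p^{2} = p^{2}$)
$a{\left(-5 \right)} \left(-27 + \left(-4\right)^{2}\right) = \left(-5\right)^{2} \left(-27 + \left(-4\right)^{2}\right) = 25 \left(-27 + 16\right) = 25 \left(-11\right) = -275$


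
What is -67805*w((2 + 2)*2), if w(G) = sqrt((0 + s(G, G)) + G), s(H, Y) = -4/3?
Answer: -135610*sqrt(15)/3 ≈ -1.7507e+5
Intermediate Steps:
s(H, Y) = -4/3 (s(H, Y) = -4*1/3 = -4/3)
w(G) = sqrt(-4/3 + G) (w(G) = sqrt((0 - 4/3) + G) = sqrt(-4/3 + G))
-67805*w((2 + 2)*2) = -67805*sqrt(-12 + 9*((2 + 2)*2))/3 = -67805*sqrt(-12 + 9*(4*2))/3 = -67805*sqrt(-12 + 9*8)/3 = -67805*sqrt(-12 + 72)/3 = -67805*sqrt(60)/3 = -67805*2*sqrt(15)/3 = -135610*sqrt(15)/3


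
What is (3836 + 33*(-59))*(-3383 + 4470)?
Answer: 2053343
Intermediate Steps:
(3836 + 33*(-59))*(-3383 + 4470) = (3836 - 1947)*1087 = 1889*1087 = 2053343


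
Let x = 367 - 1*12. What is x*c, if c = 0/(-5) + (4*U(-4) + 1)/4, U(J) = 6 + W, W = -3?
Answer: 4615/4 ≈ 1153.8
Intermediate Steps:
U(J) = 3 (U(J) = 6 - 3 = 3)
x = 355 (x = 367 - 12 = 355)
c = 13/4 (c = 0/(-5) + (4*3 + 1)/4 = 0*(-⅕) + (12 + 1)*(¼) = 0 + 13*(¼) = 0 + 13/4 = 13/4 ≈ 3.2500)
x*c = 355*(13/4) = 4615/4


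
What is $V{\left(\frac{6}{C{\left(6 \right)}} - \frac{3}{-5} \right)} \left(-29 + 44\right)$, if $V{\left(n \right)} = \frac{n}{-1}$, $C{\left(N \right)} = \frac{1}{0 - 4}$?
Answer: $351$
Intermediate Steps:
$C{\left(N \right)} = - \frac{1}{4}$ ($C{\left(N \right)} = \frac{1}{-4} = - \frac{1}{4}$)
$V{\left(n \right)} = - n$ ($V{\left(n \right)} = n \left(-1\right) = - n$)
$V{\left(\frac{6}{C{\left(6 \right)}} - \frac{3}{-5} \right)} \left(-29 + 44\right) = - (\frac{6}{- \frac{1}{4}} - \frac{3}{-5}) \left(-29 + 44\right) = - (6 \left(-4\right) - - \frac{3}{5}) 15 = - (-24 + \frac{3}{5}) 15 = \left(-1\right) \left(- \frac{117}{5}\right) 15 = \frac{117}{5} \cdot 15 = 351$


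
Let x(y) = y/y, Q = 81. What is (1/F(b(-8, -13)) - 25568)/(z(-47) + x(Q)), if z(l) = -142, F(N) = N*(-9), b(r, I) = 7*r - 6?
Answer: 14266943/78678 ≈ 181.33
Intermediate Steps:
b(r, I) = -6 + 7*r
F(N) = -9*N
x(y) = 1
(1/F(b(-8, -13)) - 25568)/(z(-47) + x(Q)) = (1/(-9*(-6 + 7*(-8))) - 25568)/(-142 + 1) = (1/(-9*(-6 - 56)) - 25568)/(-141) = (1/(-9*(-62)) - 25568)*(-1/141) = (1/558 - 25568)*(-1/141) = -14266943/558*(-1/141) = 14266943/78678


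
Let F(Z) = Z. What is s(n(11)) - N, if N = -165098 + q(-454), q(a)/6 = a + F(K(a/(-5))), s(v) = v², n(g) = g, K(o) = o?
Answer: 836991/5 ≈ 1.6740e+5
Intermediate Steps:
q(a) = 24*a/5 (q(a) = 6*(a + a/(-5)) = 6*(a + a*(-⅕)) = 6*(a - a/5) = 6*(4*a/5) = 24*a/5)
N = -836386/5 (N = -165098 + (24/5)*(-454) = -165098 - 10896/5 = -836386/5 ≈ -1.6728e+5)
s(n(11)) - N = 11² - 1*(-836386/5) = 121 + 836386/5 = 836991/5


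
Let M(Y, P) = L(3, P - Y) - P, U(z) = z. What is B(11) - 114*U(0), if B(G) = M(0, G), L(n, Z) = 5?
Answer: -6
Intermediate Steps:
M(Y, P) = 5 - P
B(G) = 5 - G
B(11) - 114*U(0) = (5 - 1*11) - 114*0 = (5 - 11) + 0 = -6 + 0 = -6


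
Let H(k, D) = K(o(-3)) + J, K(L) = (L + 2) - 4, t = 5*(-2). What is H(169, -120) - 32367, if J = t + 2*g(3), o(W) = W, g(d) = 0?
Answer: -32382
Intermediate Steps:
t = -10
K(L) = -2 + L (K(L) = (2 + L) - 4 = -2 + L)
J = -10 (J = -10 + 2*0 = -10 + 0 = -10)
H(k, D) = -15 (H(k, D) = (-2 - 3) - 10 = -5 - 10 = -15)
H(169, -120) - 32367 = -15 - 32367 = -32382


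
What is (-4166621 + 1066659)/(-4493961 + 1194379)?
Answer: 1549981/1649791 ≈ 0.93950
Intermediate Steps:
(-4166621 + 1066659)/(-4493961 + 1194379) = -3099962/(-3299582) = -3099962*(-1/3299582) = 1549981/1649791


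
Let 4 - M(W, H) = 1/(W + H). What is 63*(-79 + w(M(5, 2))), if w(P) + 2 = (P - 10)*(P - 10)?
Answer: -19080/7 ≈ -2725.7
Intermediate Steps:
M(W, H) = 4 - 1/(H + W) (M(W, H) = 4 - 1/(W + H) = 4 - 1/(H + W))
w(P) = -2 + (-10 + P)² (w(P) = -2 + (P - 10)*(P - 10) = -2 + (-10 + P)*(-10 + P) = -2 + (-10 + P)²)
63*(-79 + w(M(5, 2))) = 63*(-79 + (-2 + (-10 + (-1 + 4*2 + 4*5)/(2 + 5))²)) = 63*(-79 + (-2 + (-10 + (-1 + 8 + 20)/7)²)) = 63*(-79 + (-2 + (-10 + (⅐)*27)²)) = 63*(-79 + (-2 + (-10 + 27/7)²)) = 63*(-79 + (-2 + (-43/7)²)) = 63*(-79 + (-2 + 1849/49)) = 63*(-79 + 1751/49) = 63*(-2120/49) = -19080/7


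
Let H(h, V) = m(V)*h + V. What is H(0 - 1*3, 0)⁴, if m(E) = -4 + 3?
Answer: 81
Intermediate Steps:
m(E) = -1
H(h, V) = V - h (H(h, V) = -h + V = V - h)
H(0 - 1*3, 0)⁴ = (0 - (0 - 1*3))⁴ = (0 - (0 - 3))⁴ = (0 - 1*(-3))⁴ = (0 + 3)⁴ = 3⁴ = 81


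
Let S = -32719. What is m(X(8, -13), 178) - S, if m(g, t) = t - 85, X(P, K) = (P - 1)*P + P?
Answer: 32812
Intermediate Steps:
X(P, K) = P + P*(-1 + P) (X(P, K) = (-1 + P)*P + P = P*(-1 + P) + P = P + P*(-1 + P))
m(g, t) = -85 + t
m(X(8, -13), 178) - S = (-85 + 178) - 1*(-32719) = 93 + 32719 = 32812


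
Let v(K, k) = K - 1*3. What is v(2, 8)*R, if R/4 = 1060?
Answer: -4240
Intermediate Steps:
v(K, k) = -3 + K (v(K, k) = K - 3 = -3 + K)
R = 4240 (R = 4*1060 = 4240)
v(2, 8)*R = (-3 + 2)*4240 = -1*4240 = -4240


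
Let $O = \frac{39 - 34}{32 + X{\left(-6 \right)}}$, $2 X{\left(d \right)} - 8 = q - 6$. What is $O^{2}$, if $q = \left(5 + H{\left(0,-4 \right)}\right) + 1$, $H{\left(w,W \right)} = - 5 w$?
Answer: $\frac{25}{1296} \approx 0.01929$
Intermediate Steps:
$q = 6$ ($q = \left(5 - 0\right) + 1 = \left(5 + 0\right) + 1 = 5 + 1 = 6$)
$X{\left(d \right)} = 4$ ($X{\left(d \right)} = 4 + \frac{6 - 6}{2} = 4 + \frac{1}{2} \cdot 0 = 4 + 0 = 4$)
$O = \frac{5}{36}$ ($O = \frac{39 - 34}{32 + 4} = \frac{5}{36} \approx 0.13889$)
$O^{2} = \left(\frac{5}{36}\right)^{2} = \frac{25}{1296}$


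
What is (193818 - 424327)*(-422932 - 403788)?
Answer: 190566400480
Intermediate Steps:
(193818 - 424327)*(-422932 - 403788) = -230509*(-826720) = 190566400480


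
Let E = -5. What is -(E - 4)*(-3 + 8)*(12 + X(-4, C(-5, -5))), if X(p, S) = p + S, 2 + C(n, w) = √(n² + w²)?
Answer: 270 + 225*√2 ≈ 588.20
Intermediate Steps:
C(n, w) = -2 + √(n² + w²)
X(p, S) = S + p
-(E - 4)*(-3 + 8)*(12 + X(-4, C(-5, -5))) = -(-5 - 4)*(-3 + 8)*(12 + ((-2 + √((-5)² + (-5)²)) - 4)) = -(-9*5)*(12 + ((-2 + √(25 + 25)) - 4)) = -(-45)*(12 + ((-2 + √50) - 4)) = -(-45)*(12 + ((-2 + 5*√2) - 4)) = -(-45)*(12 + (-6 + 5*√2)) = -(-45)*(6 + 5*√2) = -(-270 - 225*√2) = 270 + 225*√2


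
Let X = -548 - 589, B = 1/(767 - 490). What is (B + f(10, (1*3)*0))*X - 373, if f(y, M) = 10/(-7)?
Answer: 2418284/1939 ≈ 1247.2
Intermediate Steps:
f(y, M) = -10/7 (f(y, M) = 10*(-1/7) = -10/7)
B = 1/277 ≈ 0.0036101
X = -1137
(B + f(10, (1*3)*0))*X - 373 = (1/277 - 10/7)*(-1137) - 373 = -2763/1939*(-1137) - 373 = 3141531/1939 - 373 = 2418284/1939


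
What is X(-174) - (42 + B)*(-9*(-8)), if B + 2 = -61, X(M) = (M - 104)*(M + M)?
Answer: 98256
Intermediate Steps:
X(M) = 2*M*(-104 + M) (X(M) = (-104 + M)*(2*M) = 2*M*(-104 + M))
B = -63 (B = -2 - 61 = -63)
X(-174) - (42 + B)*(-9*(-8)) = 2*(-174)*(-104 - 174) - (42 - 63)*(-9*(-8)) = 2*(-174)*(-278) - (-21)*72 = 96744 - 1*(-1512) = 96744 + 1512 = 98256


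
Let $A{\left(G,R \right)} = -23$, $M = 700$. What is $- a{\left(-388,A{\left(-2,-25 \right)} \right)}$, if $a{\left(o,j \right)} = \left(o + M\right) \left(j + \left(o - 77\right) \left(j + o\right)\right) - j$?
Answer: $-59620727$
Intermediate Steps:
$a{\left(o,j \right)} = - j + \left(700 + o\right) \left(j + \left(-77 + o\right) \left(j + o\right)\right)$ ($a{\left(o,j \right)} = \left(o + 700\right) \left(j + \left(o - 77\right) \left(j + o\right)\right) - j = \left(700 + o\right) \left(j + \left(-77 + o\right) \left(j + o\right)\right) - j = - j + \left(700 + o\right) \left(j + \left(-77 + o\right) \left(j + o\right)\right)$)
$- a{\left(-388,A{\left(-2,-25 \right)} \right)} = - (\left(-388\right)^{3} - -20913200 - -1223623 + 623 \left(-388\right)^{2} - 23 \left(-388\right)^{2} + 624 \left(-23\right) \left(-388\right)) = - (-58411072 + 20913200 + 1223623 + 623 \cdot 150544 - 3462512 + 5568576) = - (-58411072 + 20913200 + 1223623 + 93788912 - 3462512 + 5568576) = \left(-1\right) 59620727 = -59620727$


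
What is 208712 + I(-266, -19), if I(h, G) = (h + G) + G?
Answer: 208408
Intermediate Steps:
I(h, G) = h + 2*G (I(h, G) = (G + h) + G = h + 2*G)
208712 + I(-266, -19) = 208712 + (-266 + 2*(-19)) = 208712 + (-266 - 38) = 208712 - 304 = 208408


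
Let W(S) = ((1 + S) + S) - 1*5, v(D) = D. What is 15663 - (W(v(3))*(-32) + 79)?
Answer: 15648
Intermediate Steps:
W(S) = -4 + 2*S (W(S) = (1 + 2*S) - 5 = -4 + 2*S)
15663 - (W(v(3))*(-32) + 79) = 15663 - ((-4 + 2*3)*(-32) + 79) = 15663 - ((-4 + 6)*(-32) + 79) = 15663 - (2*(-32) + 79) = 15663 - (-64 + 79) = 15663 - 1*15 = 15663 - 15 = 15648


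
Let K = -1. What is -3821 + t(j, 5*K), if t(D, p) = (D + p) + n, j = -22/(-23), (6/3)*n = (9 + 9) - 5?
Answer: -175653/46 ≈ -3818.5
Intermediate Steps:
n = 13/2 (n = ((9 + 9) - 5)/2 = (18 - 5)/2 = (½)*13 = 13/2 ≈ 6.5000)
j = 22/23 (j = -22*(-1/23) = 22/23 ≈ 0.95652)
t(D, p) = 13/2 + D + p (t(D, p) = (D + p) + 13/2 = 13/2 + D + p)
-3821 + t(j, 5*K) = -3821 + (13/2 + 22/23 + 5*(-1)) = -3821 + (13/2 + 22/23 - 5) = -3821 + 113/46 = -175653/46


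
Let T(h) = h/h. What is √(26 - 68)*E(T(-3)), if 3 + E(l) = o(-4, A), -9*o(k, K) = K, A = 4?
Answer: -31*I*√42/9 ≈ -22.323*I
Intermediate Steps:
T(h) = 1
o(k, K) = -K/9
E(l) = -31/9 (E(l) = -3 - ⅑*4 = -3 - 4/9 = -31/9)
√(26 - 68)*E(T(-3)) = √(26 - 68)*(-31/9) = √(-42)*(-31/9) = (I*√42)*(-31/9) = -31*I*√42/9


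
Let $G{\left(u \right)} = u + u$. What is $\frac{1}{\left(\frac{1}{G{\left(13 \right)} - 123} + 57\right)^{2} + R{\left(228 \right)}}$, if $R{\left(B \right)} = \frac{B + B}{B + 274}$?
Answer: $\frac{2361659}{7672400036} \approx 0.00030781$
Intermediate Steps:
$R{\left(B \right)} = \frac{2 B}{274 + B}$
$G{\left(u \right)} = 2 u$
$\frac{1}{\left(\frac{1}{G{\left(13 \right)} - 123} + 57\right)^{2} + R{\left(228 \right)}} = \frac{1}{\left(\frac{1}{2 \cdot 13 - 123} + 57\right)^{2} + 2 \cdot 228 \frac{1}{274 + 228}} = \frac{1}{\left(\frac{1}{26 - 123} + 57\right)^{2} + 2 \cdot 228 \cdot \frac{1}{502}} = \frac{1}{\left(\frac{1}{-97} + 57\right)^{2} + 2 \cdot 228 \cdot \frac{1}{502}} = \frac{1}{\left(- \frac{1}{97} + 57\right)^{2} + \frac{228}{251}} = \frac{1}{\left(\frac{5528}{97}\right)^{2} + \frac{228}{251}} = \frac{1}{\frac{30558784}{9409} + \frac{228}{251}} = \frac{1}{\frac{7672400036}{2361659}} = \frac{2361659}{7672400036}$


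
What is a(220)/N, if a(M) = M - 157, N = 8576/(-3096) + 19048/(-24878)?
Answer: -303275259/17020396 ≈ -17.818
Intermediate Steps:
N = -17020396/4813893 (N = 8576*(-1/3096) + 19048*(-1/24878) = -1072/387 - 9524/12439 = -17020396/4813893 ≈ -3.5357)
a(M) = -157 + M
a(220)/N = (-157 + 220)/(-17020396/4813893) = 63*(-4813893/17020396) = -303275259/17020396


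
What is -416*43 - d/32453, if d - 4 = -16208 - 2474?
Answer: -580500586/32453 ≈ -17887.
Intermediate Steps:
d = -18678 (d = 4 + (-16208 - 2474) = 4 - 18682 = -18678)
-416*43 - d/32453 = -416*43 - (-18678)/32453 = -17888 - (-18678)/32453 = -17888 - 1*(-18678/32453) = -17888 + 18678/32453 = -580500586/32453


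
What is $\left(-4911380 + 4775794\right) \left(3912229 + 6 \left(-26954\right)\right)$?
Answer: $-508515970930$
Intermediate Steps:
$\left(-4911380 + 4775794\right) \left(3912229 + 6 \left(-26954\right)\right) = - 135586 \left(3912229 - 161724\right) = \left(-135586\right) 3750505 = -508515970930$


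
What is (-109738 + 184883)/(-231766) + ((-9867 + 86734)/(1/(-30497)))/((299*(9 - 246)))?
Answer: 6877259768981/207894102 ≈ 33081.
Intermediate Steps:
(-109738 + 184883)/(-231766) + ((-9867 + 86734)/(1/(-30497)))/((299*(9 - 246))) = 75145*(-1/231766) + (76867/(-1/30497))/((299*(-237))) = -75145/231766 + (76867*(-30497))/(-70863) = -75145/231766 - 2344212899*(-1/70863) = -75145/231766 + 29673581/897 = 6877259768981/207894102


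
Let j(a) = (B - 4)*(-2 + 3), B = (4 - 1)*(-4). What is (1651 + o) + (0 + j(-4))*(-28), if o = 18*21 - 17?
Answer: 2460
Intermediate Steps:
B = -12 (B = 3*(-4) = -12)
o = 361 (o = 378 - 17 = 361)
j(a) = -16 (j(a) = (-12 - 4)*(-2 + 3) = -16*1 = -16)
(1651 + o) + (0 + j(-4))*(-28) = (1651 + 361) + (0 - 16)*(-28) = 2012 - 16*(-28) = 2012 + 448 = 2460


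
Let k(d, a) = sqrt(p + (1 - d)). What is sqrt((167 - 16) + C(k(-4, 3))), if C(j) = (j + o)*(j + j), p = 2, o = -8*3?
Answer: sqrt(165 - 48*sqrt(7)) ≈ 6.1647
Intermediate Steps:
o = -24
k(d, a) = sqrt(3 - d) (k(d, a) = sqrt(2 + (1 - d)) = sqrt(3 - d))
C(j) = 2*j*(-24 + j) (C(j) = (j - 24)*(j + j) = (-24 + j)*(2*j) = 2*j*(-24 + j))
sqrt((167 - 16) + C(k(-4, 3))) = sqrt((167 - 16) + 2*sqrt(3 - 1*(-4))*(-24 + sqrt(3 - 1*(-4)))) = sqrt(151 + 2*sqrt(3 + 4)*(-24 + sqrt(3 + 4))) = sqrt(151 + 2*sqrt(7)*(-24 + sqrt(7)))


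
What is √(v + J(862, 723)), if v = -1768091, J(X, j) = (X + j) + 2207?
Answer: I*√1764299 ≈ 1328.3*I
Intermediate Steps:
J(X, j) = 2207 + X + j
√(v + J(862, 723)) = √(-1768091 + (2207 + 862 + 723)) = √(-1768091 + 3792) = √(-1764299) = I*√1764299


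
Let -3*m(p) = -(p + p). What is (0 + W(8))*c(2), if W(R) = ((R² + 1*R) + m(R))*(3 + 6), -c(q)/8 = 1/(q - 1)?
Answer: -5568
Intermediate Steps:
m(p) = 2*p/3 (m(p) = -(-1)*(p + p)/3 = -(-1)*2*p/3 = -(-2)*p/3 = 2*p/3)
c(q) = -8/(-1 + q) (c(q) = -8/(q - 1) = -8/(-1 + q))
W(R) = 9*R² + 15*R (W(R) = ((R² + 1*R) + 2*R/3)*(3 + 6) = ((R² + R) + 2*R/3)*9 = ((R + R²) + 2*R/3)*9 = (R² + 5*R/3)*9 = 9*R² + 15*R)
(0 + W(8))*c(2) = (0 + 3*8*(5 + 3*8))*(-8/(-1 + 2)) = (0 + 3*8*(5 + 24))*(-8/1) = (0 + 3*8*29)*(-8*1) = (0 + 696)*(-8) = 696*(-8) = -5568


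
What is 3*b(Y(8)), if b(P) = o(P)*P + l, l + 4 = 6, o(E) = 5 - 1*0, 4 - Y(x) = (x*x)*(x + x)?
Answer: -15294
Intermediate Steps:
Y(x) = 4 - 2*x**3 (Y(x) = 4 - x*x*(x + x) = 4 - x**2*2*x = 4 - 2*x**3)
o(E) = 5 (o(E) = 5 + 0 = 5)
l = 2 (l = -4 + 6 = 2)
b(P) = 2 + 5*P (b(P) = 5*P + 2 = 2 + 5*P)
3*b(Y(8)) = 3*(2 + 5*(4 - 2*8**3)) = 3*(2 + 5*(4 - 2*512)) = 3*(2 + 5*(4 - 1024)) = 3*(2 + 5*(-1020)) = 3*(2 - 5100) = 3*(-5098) = -15294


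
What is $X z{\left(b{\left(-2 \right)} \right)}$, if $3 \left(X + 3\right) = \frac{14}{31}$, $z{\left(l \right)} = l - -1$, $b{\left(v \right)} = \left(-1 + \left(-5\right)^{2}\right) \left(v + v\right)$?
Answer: $\frac{25175}{93} \approx 270.7$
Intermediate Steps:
$b{\left(v \right)} = 48 v$ ($b{\left(v \right)} = \left(-1 + 25\right) 2 v = 24 \cdot 2 v = 48 v$)
$z{\left(l \right)} = 1 + l$ ($z{\left(l \right)} = l + 1 = 1 + l$)
$X = - \frac{265}{93}$ ($X = -3 + \frac{14 \cdot \frac{1}{31}}{3} = -3 + \frac{1}{3} \cdot \frac{14}{31} = -3 + \frac{14}{93} = - \frac{265}{93} \approx -2.8495$)
$X z{\left(b{\left(-2 \right)} \right)} = - \frac{265 \left(1 + 48 \left(-2\right)\right)}{93} = - \frac{265 \left(1 - 96\right)}{93} = \left(- \frac{265}{93}\right) \left(-95\right) = \frac{25175}{93}$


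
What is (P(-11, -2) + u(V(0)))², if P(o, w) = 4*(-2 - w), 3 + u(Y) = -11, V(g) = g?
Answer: 196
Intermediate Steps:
u(Y) = -14 (u(Y) = -3 - 11 = -14)
P(o, w) = -8 - 4*w
(P(-11, -2) + u(V(0)))² = ((-8 - 4*(-2)) - 14)² = ((-8 + 8) - 14)² = (0 - 14)² = (-14)² = 196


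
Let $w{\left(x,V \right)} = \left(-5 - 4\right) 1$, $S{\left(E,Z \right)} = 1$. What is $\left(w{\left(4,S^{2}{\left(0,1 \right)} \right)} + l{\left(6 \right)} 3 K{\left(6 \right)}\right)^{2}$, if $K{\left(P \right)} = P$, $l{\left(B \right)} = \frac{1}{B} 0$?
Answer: $81$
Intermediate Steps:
$l{\left(B \right)} = 0$
$w{\left(x,V \right)} = -9$ ($w{\left(x,V \right)} = \left(-9\right) 1 = -9$)
$\left(w{\left(4,S^{2}{\left(0,1 \right)} \right)} + l{\left(6 \right)} 3 K{\left(6 \right)}\right)^{2} = \left(-9 + 0 \cdot 3 \cdot 6\right)^{2} = \left(-9 + 0 \cdot 6\right)^{2} = \left(-9 + 0\right)^{2} = \left(-9\right)^{2} = 81$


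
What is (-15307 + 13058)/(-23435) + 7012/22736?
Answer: 53864871/133204540 ≈ 0.40438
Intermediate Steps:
(-15307 + 13058)/(-23435) + 7012/22736 = -2249*(-1/23435) + 7012*(1/22736) = 2249/23435 + 1753/5684 = 53864871/133204540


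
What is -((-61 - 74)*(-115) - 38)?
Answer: -15487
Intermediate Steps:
-((-61 - 74)*(-115) - 38) = -(-135*(-115) - 38) = -(15525 - 38) = -1*15487 = -15487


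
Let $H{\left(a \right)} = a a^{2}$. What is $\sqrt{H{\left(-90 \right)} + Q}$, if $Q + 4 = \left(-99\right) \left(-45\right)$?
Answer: $i \sqrt{724549} \approx 851.2 i$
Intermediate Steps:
$H{\left(a \right)} = a^{3}$
$Q = 4451$ ($Q = -4 - -4455 = -4 + 4455 = 4451$)
$\sqrt{H{\left(-90 \right)} + Q} = \sqrt{\left(-90\right)^{3} + 4451} = \sqrt{-729000 + 4451} = \sqrt{-724549} = i \sqrt{724549}$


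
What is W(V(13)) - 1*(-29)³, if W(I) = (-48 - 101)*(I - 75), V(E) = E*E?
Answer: 10383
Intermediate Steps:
V(E) = E²
W(I) = 11175 - 149*I (W(I) = -149*(-75 + I) = 11175 - 149*I)
W(V(13)) - 1*(-29)³ = (11175 - 149*13²) - 1*(-29)³ = (11175 - 149*169) - 1*(-24389) = (11175 - 25181) + 24389 = -14006 + 24389 = 10383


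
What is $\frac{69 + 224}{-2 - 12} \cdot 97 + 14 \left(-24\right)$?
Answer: $- \frac{33125}{14} \approx -2366.1$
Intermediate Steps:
$\frac{69 + 224}{-2 - 12} \cdot 97 + 14 \left(-24\right) = \frac{293}{-14} \cdot 97 - 336 = 293 \left(- \frac{1}{14}\right) 97 - 336 = \left(- \frac{293}{14}\right) 97 - 336 = - \frac{28421}{14} - 336 = - \frac{33125}{14}$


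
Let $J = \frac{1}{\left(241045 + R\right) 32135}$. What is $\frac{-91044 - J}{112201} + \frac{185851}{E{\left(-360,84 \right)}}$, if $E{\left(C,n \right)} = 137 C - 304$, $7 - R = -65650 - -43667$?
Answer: $- \frac{214448587828608695199}{47063079429812953400} \approx -4.5566$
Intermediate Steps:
$R = 21990$ ($R = 7 - \left(-65650 - -43667\right) = 7 - \left(-65650 + 43667\right) = 7 - -21983 = 7 + 21983 = 21990$)
$E{\left(C,n \right)} = -304 + 137 C$
$J = \frac{1}{8452629725}$ ($J = \frac{1}{\left(241045 + 21990\right) 32135} = \frac{1}{263035} \cdot \frac{1}{32135} = \frac{1}{8452629725} \approx 1.1831 \cdot 10^{-10}$)
$\frac{-91044 - J}{112201} + \frac{185851}{E{\left(-360,84 \right)}} = \frac{-91044 - \frac{1}{8452629725}}{112201} + \frac{185851}{-304 + 137 \left(-360\right)} = \left(-91044 - \frac{1}{8452629725}\right) \frac{1}{112201} + \frac{185851}{-304 - 49320} = \left(- \frac{769561220682901}{8452629725}\right) \frac{1}{112201} + \frac{185851}{-49624} = - \frac{769561220682901}{948393507774725} + 185851 \left(- \frac{1}{49624}\right) = - \frac{769561220682901}{948393507774725} - \frac{185851}{49624} = - \frac{214448587828608695199}{47063079429812953400}$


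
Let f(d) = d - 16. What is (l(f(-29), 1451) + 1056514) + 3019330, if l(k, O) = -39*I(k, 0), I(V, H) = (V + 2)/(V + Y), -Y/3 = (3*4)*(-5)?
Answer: 183413539/45 ≈ 4.0759e+6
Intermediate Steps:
f(d) = -16 + d
Y = 180 (Y = -3*3*4*(-5) = -36*(-5) = -3*(-60) = 180)
I(V, H) = (2 + V)/(180 + V) (I(V, H) = (V + 2)/(V + 180) = (2 + V)/(180 + V))
l(k, O) = -39*(2 + k)/(180 + k)
(l(f(-29), 1451) + 1056514) + 3019330 = (39*(-2 - (-16 - 29))/(180 + (-16 - 29)) + 1056514) + 3019330 = (39*(-2 - 1*(-45))/(180 - 45) + 1056514) + 3019330 = (39*(-2 + 45)/135 + 1056514) + 3019330 = (39*(1/135)*43 + 1056514) + 3019330 = (559/45 + 1056514) + 3019330 = 47543689/45 + 3019330 = 183413539/45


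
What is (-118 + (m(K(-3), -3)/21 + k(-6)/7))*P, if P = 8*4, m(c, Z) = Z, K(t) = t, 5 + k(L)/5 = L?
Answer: -4032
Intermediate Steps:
k(L) = -25 + 5*L
P = 32
(-118 + (m(K(-3), -3)/21 + k(-6)/7))*P = (-118 + (-3/21 + (-25 + 5*(-6))/7))*32 = (-118 + (-3*1/21 + (-25 - 30)*(⅐)))*32 = (-118 + (-⅐ - 55*⅐))*32 = (-118 + (-⅐ - 55/7))*32 = (-118 - 8)*32 = -126*32 = -4032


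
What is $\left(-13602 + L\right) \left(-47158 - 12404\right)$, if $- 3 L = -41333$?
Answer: $-10463058$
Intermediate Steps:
$L = \frac{41333}{3}$ ($L = \left(- \frac{1}{3}\right) \left(-41333\right) = \frac{41333}{3} \approx 13778.0$)
$\left(-13602 + L\right) \left(-47158 - 12404\right) = \left(-13602 + \frac{41333}{3}\right) \left(-47158 - 12404\right) = \frac{527}{3} \left(-59562\right) = -10463058$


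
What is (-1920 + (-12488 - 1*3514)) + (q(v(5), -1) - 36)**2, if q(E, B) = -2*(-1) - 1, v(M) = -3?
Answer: -16697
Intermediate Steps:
q(E, B) = 1 (q(E, B) = 2 - 1 = 1)
(-1920 + (-12488 - 1*3514)) + (q(v(5), -1) - 36)**2 = (-1920 + (-12488 - 1*3514)) + (1 - 36)**2 = (-1920 + (-12488 - 3514)) + (-35)**2 = (-1920 - 16002) + 1225 = -17922 + 1225 = -16697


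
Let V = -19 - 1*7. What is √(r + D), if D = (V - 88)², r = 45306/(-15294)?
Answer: 3*√9380108433/2549 ≈ 113.99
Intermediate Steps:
V = -26 (V = -19 - 7 = -26)
r = -7551/2549 (r = 45306*(-1/15294) = -7551/2549 ≈ -2.9623)
D = 12996 (D = (-26 - 88)² = (-114)² = 12996)
√(r + D) = √(-7551/2549 + 12996) = √(33119253/2549) = 3*√9380108433/2549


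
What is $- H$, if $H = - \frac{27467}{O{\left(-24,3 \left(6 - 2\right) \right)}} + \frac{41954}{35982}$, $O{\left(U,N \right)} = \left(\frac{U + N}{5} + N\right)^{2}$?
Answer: $\frac{1367293213}{4605696} \approx 296.87$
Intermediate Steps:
$O{\left(U,N \right)} = \left(\frac{U}{5} + \frac{6 N}{5}\right)^{2}$ ($O{\left(U,N \right)} = \left(\left(N + U\right) \frac{1}{5} + N\right)^{2} = \left(\left(\frac{N}{5} + \frac{U}{5}\right) + N\right)^{2} = \left(\frac{U}{5} + \frac{6 N}{5}\right)^{2}$)
$H = - \frac{1367293213}{4605696}$ ($H = - \frac{27467}{\frac{1}{25} \left(-24 + 6 \cdot 3 \left(6 - 2\right)\right)^{2}} + \frac{41954}{35982} = - \frac{27467}{\frac{1}{25} \left(-24 + 6 \cdot 3 \cdot 4\right)^{2}} + 41954 \cdot \frac{1}{35982} = - \frac{27467}{\frac{1}{25} \left(-24 + 6 \cdot 12\right)^{2}} + \frac{20977}{17991} = - \frac{27467}{\frac{1}{25} \left(-24 + 72\right)^{2}} + \frac{20977}{17991} = - \frac{27467}{\frac{1}{25} \cdot 48^{2}} + \frac{20977}{17991} = - \frac{27467}{\frac{1}{25} \cdot 2304} + \frac{20977}{17991} = - \frac{27467}{\frac{2304}{25}} + \frac{20977}{17991} = \left(-27467\right) \frac{25}{2304} + \frac{20977}{17991} = - \frac{686675}{2304} + \frac{20977}{17991} = - \frac{1367293213}{4605696} \approx -296.87$)
$- H = \left(-1\right) \left(- \frac{1367293213}{4605696}\right) = \frac{1367293213}{4605696}$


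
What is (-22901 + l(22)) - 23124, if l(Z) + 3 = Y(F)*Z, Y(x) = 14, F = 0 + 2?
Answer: -45720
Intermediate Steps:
F = 2
l(Z) = -3 + 14*Z
(-22901 + l(22)) - 23124 = (-22901 + (-3 + 14*22)) - 23124 = (-22901 + (-3 + 308)) - 23124 = (-22901 + 305) - 23124 = -22596 - 23124 = -45720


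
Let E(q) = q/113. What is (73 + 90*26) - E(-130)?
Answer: 272799/113 ≈ 2414.1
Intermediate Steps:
E(q) = q/113 (E(q) = q*(1/113) = q/113)
(73 + 90*26) - E(-130) = (73 + 90*26) - (-130)/113 = (73 + 2340) - 1*(-130/113) = 2413 + 130/113 = 272799/113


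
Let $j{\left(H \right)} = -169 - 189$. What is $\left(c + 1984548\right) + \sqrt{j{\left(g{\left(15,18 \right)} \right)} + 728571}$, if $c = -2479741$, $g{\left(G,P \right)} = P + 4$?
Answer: $-495193 + \sqrt{728213} \approx -4.9434 \cdot 10^{5}$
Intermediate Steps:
$g{\left(G,P \right)} = 4 + P$
$j{\left(H \right)} = -358$
$\left(c + 1984548\right) + \sqrt{j{\left(g{\left(15,18 \right)} \right)} + 728571} = \left(-2479741 + 1984548\right) + \sqrt{-358 + 728571} = -495193 + \sqrt{728213}$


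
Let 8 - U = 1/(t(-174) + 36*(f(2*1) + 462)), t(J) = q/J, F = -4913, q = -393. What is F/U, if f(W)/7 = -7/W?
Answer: -4488669103/7308990 ≈ -614.13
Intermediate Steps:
f(W) = -49/W (f(W) = 7*(-7/W) = -49/W)
t(J) = -393/J
U = 7308990/913631 (U = 8 - 1/(-393/(-174) + 36*(-49/(2*1) + 462)) = 8 - 1/(-393*(-1/174) + 36*(-49/2 + 462)) = 8 - 1/(131/58 + 36*(-49*1/2 + 462)) = 8 - 1/(131/58 + 36*(-49/2 + 462)) = 8 - 1/(131/58 + 36*(875/2)) = 8 - 1/(131/58 + 15750) = 8 - 1/913631/58 = 8 - 1*58/913631 = 8 - 58/913631 = 7308990/913631 ≈ 7.9999)
F/U = -4913/7308990/913631 = -4913*913631/7308990 = -4488669103/7308990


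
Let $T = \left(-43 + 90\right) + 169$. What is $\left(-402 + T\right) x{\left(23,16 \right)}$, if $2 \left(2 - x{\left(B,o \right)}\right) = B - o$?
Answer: $279$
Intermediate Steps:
$x{\left(B,o \right)} = 2 + \frac{o}{2} - \frac{B}{2}$ ($x{\left(B,o \right)} = 2 - \frac{B - o}{2} = 2 - \left(\frac{B}{2} - \frac{o}{2}\right) = 2 + \frac{o}{2} - \frac{B}{2}$)
$T = 216$ ($T = 47 + 169 = 216$)
$\left(-402 + T\right) x{\left(23,16 \right)} = \left(-402 + 216\right) \left(2 + \frac{1}{2} \cdot 16 - \frac{23}{2}\right) = - 186 \left(2 + 8 - \frac{23}{2}\right) = \left(-186\right) \left(- \frac{3}{2}\right) = 279$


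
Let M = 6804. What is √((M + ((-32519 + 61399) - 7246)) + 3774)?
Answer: 2*√8053 ≈ 179.48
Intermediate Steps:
√((M + ((-32519 + 61399) - 7246)) + 3774) = √((6804 + ((-32519 + 61399) - 7246)) + 3774) = √((6804 + (28880 - 7246)) + 3774) = √((6804 + 21634) + 3774) = √(28438 + 3774) = √32212 = 2*√8053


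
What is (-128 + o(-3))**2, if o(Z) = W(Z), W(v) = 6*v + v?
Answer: 22201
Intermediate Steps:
W(v) = 7*v
o(Z) = 7*Z
(-128 + o(-3))**2 = (-128 + 7*(-3))**2 = (-128 - 21)**2 = (-149)**2 = 22201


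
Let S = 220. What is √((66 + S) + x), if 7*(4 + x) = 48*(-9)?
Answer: √10794/7 ≈ 14.842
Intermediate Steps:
x = -460/7 (x = -4 + (48*(-9))/7 = -4 + (⅐)*(-432) = -4 - 432/7 = -460/7 ≈ -65.714)
√((66 + S) + x) = √((66 + 220) - 460/7) = √(286 - 460/7) = √(1542/7) = √10794/7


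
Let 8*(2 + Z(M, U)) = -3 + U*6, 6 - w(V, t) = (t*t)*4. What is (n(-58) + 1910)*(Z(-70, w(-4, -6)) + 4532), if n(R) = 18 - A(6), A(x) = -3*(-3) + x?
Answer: 67737417/8 ≈ 8.4672e+6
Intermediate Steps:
w(V, t) = 6 - 4*t² (w(V, t) = 6 - t*t*4 = 6 - t²*4 = 6 - 4*t²)
A(x) = 9 + x
n(R) = 3 (n(R) = 18 - (9 + 6) = 18 - 1*15 = 18 - 15 = 3)
Z(M, U) = -19/8 + 3*U/4 (Z(M, U) = -2 + (-3 + U*6)/8 = -2 + (-3 + 6*U)/8 = -2 + (-3/8 + 3*U/4) = -19/8 + 3*U/4)
(n(-58) + 1910)*(Z(-70, w(-4, -6)) + 4532) = (3 + 1910)*((-19/8 + 3*(6 - 4*(-6)²)/4) + 4532) = 1913*((-19/8 + 3*(6 - 4*36)/4) + 4532) = 1913*((-19/8 + 3*(6 - 144)/4) + 4532) = 1913*((-19/8 + (¾)*(-138)) + 4532) = 1913*((-19/8 - 207/2) + 4532) = 1913*(-847/8 + 4532) = 1913*(35409/8) = 67737417/8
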